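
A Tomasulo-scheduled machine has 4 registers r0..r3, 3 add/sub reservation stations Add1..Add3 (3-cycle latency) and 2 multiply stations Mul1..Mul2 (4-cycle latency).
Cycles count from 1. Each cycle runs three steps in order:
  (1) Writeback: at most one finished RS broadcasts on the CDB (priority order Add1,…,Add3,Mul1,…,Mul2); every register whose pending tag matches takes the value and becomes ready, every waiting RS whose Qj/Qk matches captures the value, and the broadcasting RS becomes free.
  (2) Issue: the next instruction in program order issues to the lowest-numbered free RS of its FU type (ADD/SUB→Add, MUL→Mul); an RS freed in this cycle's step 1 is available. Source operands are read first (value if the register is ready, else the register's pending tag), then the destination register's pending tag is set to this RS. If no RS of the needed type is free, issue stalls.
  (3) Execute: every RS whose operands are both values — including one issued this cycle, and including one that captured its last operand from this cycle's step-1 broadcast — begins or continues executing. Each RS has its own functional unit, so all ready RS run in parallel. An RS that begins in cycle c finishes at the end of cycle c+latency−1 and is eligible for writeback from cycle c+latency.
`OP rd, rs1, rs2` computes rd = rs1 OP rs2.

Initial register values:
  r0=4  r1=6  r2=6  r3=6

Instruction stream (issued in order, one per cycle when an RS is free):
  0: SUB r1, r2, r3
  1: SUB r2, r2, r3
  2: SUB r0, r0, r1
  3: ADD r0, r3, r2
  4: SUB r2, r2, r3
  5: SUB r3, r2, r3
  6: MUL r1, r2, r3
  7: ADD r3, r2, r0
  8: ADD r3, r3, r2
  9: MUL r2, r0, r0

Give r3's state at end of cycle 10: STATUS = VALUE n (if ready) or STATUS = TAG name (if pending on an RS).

STATUS = TAG Add2

  c1: issue SUB r1<-Add1  regs: r0:4,r1:Add1,r2:6,r3:6
  c2: issue SUB r2<-Add2  regs: r0:4,r1:Add1,r2:Add2,r3:6
  c3: issue SUB r0<-Add3  regs: r0:Add3,r1:Add1,r2:Add2,r3:6
  c4: CDB Add1=0; issue ADD r0<-Add1  regs: r0:Add1,r1:0,r2:Add2,r3:6
  c5: CDB Add2=0; issue SUB r2<-Add2  regs: r0:Add1,r1:0,r2:Add2,r3:6
  c6: stall  regs: r0:Add1,r1:0,r2:Add2,r3:6
  c7: CDB Add3=4; issue SUB r3<-Add3  regs: r0:Add1,r1:0,r2:Add2,r3:Add3
  c8: CDB Add1=6; issue MUL r1<-Mul1  regs: r0:6,r1:Mul1,r2:Add2,r3:Add3
  c9: CDB Add2=-6; issue ADD r3<-Add1  regs: r0:6,r1:Mul1,r2:-6,r3:Add1
  c10: issue ADD r3<-Add2  regs: r0:6,r1:Mul1,r2:-6,r3:Add2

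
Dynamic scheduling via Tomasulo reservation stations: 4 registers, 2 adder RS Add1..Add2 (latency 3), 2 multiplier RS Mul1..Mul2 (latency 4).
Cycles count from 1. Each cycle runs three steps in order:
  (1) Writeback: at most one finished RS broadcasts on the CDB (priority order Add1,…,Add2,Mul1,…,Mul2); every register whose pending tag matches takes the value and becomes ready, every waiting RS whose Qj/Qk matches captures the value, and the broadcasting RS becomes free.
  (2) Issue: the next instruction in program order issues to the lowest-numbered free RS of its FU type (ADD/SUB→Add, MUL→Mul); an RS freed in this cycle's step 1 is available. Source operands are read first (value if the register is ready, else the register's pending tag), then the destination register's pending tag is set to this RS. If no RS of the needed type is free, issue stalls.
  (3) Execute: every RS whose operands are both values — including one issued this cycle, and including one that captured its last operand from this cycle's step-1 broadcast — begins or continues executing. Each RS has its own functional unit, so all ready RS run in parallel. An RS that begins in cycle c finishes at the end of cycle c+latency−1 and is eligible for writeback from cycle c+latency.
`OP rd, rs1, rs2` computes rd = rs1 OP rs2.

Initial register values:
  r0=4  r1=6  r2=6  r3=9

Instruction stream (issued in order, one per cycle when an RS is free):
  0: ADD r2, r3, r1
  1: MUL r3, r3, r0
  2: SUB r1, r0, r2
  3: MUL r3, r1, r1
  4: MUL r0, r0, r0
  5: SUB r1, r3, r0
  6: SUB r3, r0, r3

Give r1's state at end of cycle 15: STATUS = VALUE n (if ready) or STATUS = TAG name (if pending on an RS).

cycle 1: issue ADD r2<-Add1 // r0:4,r1:6,r2:Add1,r3:9
cycle 2: issue MUL r3<-Mul1 // r0:4,r1:6,r2:Add1,r3:Mul1
cycle 3: issue SUB r1<-Add2 // r0:4,r1:Add2,r2:Add1,r3:Mul1
cycle 4: CDB Add1=15; issue MUL r3<-Mul2 // r0:4,r1:Add2,r2:15,r3:Mul2
cycle 5: stall // r0:4,r1:Add2,r2:15,r3:Mul2
cycle 6: CDB Mul1=36; issue MUL r0<-Mul1 // r0:Mul1,r1:Add2,r2:15,r3:Mul2
cycle 7: CDB Add2=-11; issue SUB r1<-Add1 // r0:Mul1,r1:Add1,r2:15,r3:Mul2
cycle 8: issue SUB r3<-Add2 // r0:Mul1,r1:Add1,r2:15,r3:Add2
cycle 9: - // r0:Mul1,r1:Add1,r2:15,r3:Add2
cycle 10: CDB Mul1=16 // r0:16,r1:Add1,r2:15,r3:Add2
cycle 11: CDB Mul2=121 // r0:16,r1:Add1,r2:15,r3:Add2
cycle 12: - // r0:16,r1:Add1,r2:15,r3:Add2
cycle 13: - // r0:16,r1:Add1,r2:15,r3:Add2
cycle 14: CDB Add1=105 // r0:16,r1:105,r2:15,r3:Add2
cycle 15: CDB Add2=-105 // r0:16,r1:105,r2:15,r3:-105

STATUS = VALUE 105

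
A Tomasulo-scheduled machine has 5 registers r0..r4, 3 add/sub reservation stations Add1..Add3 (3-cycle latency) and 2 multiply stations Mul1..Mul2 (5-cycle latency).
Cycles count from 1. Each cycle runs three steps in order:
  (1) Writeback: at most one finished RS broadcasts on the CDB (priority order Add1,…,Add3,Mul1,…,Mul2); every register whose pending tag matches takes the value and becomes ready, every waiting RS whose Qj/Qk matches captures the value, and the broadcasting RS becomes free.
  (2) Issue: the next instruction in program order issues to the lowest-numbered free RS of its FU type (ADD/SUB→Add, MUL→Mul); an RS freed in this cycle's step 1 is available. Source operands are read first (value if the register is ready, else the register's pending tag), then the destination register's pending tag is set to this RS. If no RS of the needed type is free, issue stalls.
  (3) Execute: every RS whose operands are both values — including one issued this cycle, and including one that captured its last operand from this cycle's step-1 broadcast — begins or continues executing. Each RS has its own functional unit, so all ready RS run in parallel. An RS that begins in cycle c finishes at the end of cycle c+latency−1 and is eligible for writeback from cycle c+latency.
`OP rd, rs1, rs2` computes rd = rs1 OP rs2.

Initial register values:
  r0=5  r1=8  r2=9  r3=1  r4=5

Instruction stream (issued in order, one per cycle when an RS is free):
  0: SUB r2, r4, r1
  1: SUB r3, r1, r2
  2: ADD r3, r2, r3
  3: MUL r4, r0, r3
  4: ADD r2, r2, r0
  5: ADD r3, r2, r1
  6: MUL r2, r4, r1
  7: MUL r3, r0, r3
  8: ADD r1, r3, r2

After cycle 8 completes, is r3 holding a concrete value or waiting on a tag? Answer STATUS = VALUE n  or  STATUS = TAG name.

STATUS = TAG Add2

cycle 1: issue SUB r2<-Add1 // r0:5,r1:8,r2:Add1,r3:1,r4:5
cycle 2: issue SUB r3<-Add2 // r0:5,r1:8,r2:Add1,r3:Add2,r4:5
cycle 3: issue ADD r3<-Add3 // r0:5,r1:8,r2:Add1,r3:Add3,r4:5
cycle 4: CDB Add1=-3; issue MUL r4<-Mul1 // r0:5,r1:8,r2:-3,r3:Add3,r4:Mul1
cycle 5: issue ADD r2<-Add1 // r0:5,r1:8,r2:Add1,r3:Add3,r4:Mul1
cycle 6: stall // r0:5,r1:8,r2:Add1,r3:Add3,r4:Mul1
cycle 7: CDB Add2=11; issue ADD r3<-Add2 // r0:5,r1:8,r2:Add1,r3:Add2,r4:Mul1
cycle 8: CDB Add1=2; issue MUL r2<-Mul2 // r0:5,r1:8,r2:Mul2,r3:Add2,r4:Mul1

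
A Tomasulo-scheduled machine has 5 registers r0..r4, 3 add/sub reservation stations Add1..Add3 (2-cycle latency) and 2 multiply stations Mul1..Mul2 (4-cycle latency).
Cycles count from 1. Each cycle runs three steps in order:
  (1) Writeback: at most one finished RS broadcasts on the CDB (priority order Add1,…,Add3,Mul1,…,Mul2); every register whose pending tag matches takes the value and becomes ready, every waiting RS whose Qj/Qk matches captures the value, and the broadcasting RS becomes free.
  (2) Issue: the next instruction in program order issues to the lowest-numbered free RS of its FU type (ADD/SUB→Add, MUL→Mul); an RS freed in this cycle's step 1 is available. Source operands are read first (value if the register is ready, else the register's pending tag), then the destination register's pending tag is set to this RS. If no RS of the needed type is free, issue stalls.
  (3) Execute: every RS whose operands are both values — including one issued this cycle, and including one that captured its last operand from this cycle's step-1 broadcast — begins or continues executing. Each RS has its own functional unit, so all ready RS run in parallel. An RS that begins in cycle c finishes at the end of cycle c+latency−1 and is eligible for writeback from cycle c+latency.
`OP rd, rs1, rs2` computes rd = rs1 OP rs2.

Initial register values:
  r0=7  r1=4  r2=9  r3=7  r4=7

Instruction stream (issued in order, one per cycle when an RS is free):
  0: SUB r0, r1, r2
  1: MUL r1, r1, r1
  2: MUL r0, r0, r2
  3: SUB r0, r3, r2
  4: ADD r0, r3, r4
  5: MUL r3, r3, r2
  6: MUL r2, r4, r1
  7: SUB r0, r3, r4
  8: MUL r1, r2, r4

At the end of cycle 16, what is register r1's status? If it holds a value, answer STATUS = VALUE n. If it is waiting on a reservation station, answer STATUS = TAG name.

STATUS = TAG Mul1

c1: issue SUB r0<-Add1 | r0:Add1,r1:4,r2:9,r3:7,r4:7
c2: issue MUL r1<-Mul1 | r0:Add1,r1:Mul1,r2:9,r3:7,r4:7
c3: CDB Add1=-5; issue MUL r0<-Mul2 | r0:Mul2,r1:Mul1,r2:9,r3:7,r4:7
c4: issue SUB r0<-Add1 | r0:Add1,r1:Mul1,r2:9,r3:7,r4:7
c5: issue ADD r0<-Add2 | r0:Add2,r1:Mul1,r2:9,r3:7,r4:7
c6: CDB Add1=-2; stall | r0:Add2,r1:Mul1,r2:9,r3:7,r4:7
c7: CDB Add2=14; stall | r0:14,r1:Mul1,r2:9,r3:7,r4:7
c8: CDB Mul1=16; issue MUL r3<-Mul1 | r0:14,r1:16,r2:9,r3:Mul1,r4:7
c9: CDB Mul2=-45; issue MUL r2<-Mul2 | r0:14,r1:16,r2:Mul2,r3:Mul1,r4:7
c10: issue SUB r0<-Add1 | r0:Add1,r1:16,r2:Mul2,r3:Mul1,r4:7
c11: stall | r0:Add1,r1:16,r2:Mul2,r3:Mul1,r4:7
c12: CDB Mul1=63; issue MUL r1<-Mul1 | r0:Add1,r1:Mul1,r2:Mul2,r3:63,r4:7
c13: CDB Mul2=112 | r0:Add1,r1:Mul1,r2:112,r3:63,r4:7
c14: CDB Add1=56 | r0:56,r1:Mul1,r2:112,r3:63,r4:7
c15: - | r0:56,r1:Mul1,r2:112,r3:63,r4:7
c16: - | r0:56,r1:Mul1,r2:112,r3:63,r4:7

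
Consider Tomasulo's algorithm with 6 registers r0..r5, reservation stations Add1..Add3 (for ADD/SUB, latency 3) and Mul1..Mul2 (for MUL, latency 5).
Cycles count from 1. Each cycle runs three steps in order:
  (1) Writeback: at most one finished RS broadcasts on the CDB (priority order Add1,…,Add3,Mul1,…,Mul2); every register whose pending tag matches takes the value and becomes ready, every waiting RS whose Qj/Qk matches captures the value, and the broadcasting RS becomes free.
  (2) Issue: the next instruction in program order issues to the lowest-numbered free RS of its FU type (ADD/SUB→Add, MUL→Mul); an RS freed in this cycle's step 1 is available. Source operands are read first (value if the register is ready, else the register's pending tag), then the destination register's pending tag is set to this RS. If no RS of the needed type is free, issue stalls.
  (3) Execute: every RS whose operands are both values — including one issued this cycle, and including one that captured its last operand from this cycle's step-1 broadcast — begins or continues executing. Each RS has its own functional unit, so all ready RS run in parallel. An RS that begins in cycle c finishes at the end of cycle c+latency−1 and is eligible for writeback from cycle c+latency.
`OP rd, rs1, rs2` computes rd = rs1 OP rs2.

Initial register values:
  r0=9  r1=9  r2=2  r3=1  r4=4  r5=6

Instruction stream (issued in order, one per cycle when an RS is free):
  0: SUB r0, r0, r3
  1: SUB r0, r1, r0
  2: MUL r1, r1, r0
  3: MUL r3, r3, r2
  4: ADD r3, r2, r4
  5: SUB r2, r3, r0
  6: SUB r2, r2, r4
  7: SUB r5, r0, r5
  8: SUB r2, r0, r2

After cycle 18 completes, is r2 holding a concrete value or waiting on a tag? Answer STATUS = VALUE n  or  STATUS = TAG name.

  c1: issue SUB r0<-Add1  regs: r0:Add1,r1:9,r2:2,r3:1,r4:4,r5:6
  c2: issue SUB r0<-Add2  regs: r0:Add2,r1:9,r2:2,r3:1,r4:4,r5:6
  c3: issue MUL r1<-Mul1  regs: r0:Add2,r1:Mul1,r2:2,r3:1,r4:4,r5:6
  c4: CDB Add1=8; issue MUL r3<-Mul2  regs: r0:Add2,r1:Mul1,r2:2,r3:Mul2,r4:4,r5:6
  c5: issue ADD r3<-Add1  regs: r0:Add2,r1:Mul1,r2:2,r3:Add1,r4:4,r5:6
  c6: issue SUB r2<-Add3  regs: r0:Add2,r1:Mul1,r2:Add3,r3:Add1,r4:4,r5:6
  c7: CDB Add2=1; issue SUB r2<-Add2  regs: r0:1,r1:Mul1,r2:Add2,r3:Add1,r4:4,r5:6
  c8: CDB Add1=6; issue SUB r5<-Add1  regs: r0:1,r1:Mul1,r2:Add2,r3:6,r4:4,r5:Add1
  c9: CDB Mul2=2; stall  regs: r0:1,r1:Mul1,r2:Add2,r3:6,r4:4,r5:Add1
  c10: stall  regs: r0:1,r1:Mul1,r2:Add2,r3:6,r4:4,r5:Add1
  c11: CDB Add1=-5; issue SUB r2<-Add1  regs: r0:1,r1:Mul1,r2:Add1,r3:6,r4:4,r5:-5
  c12: CDB Add3=5  regs: r0:1,r1:Mul1,r2:Add1,r3:6,r4:4,r5:-5
  c13: CDB Mul1=9  regs: r0:1,r1:9,r2:Add1,r3:6,r4:4,r5:-5
  c14: -  regs: r0:1,r1:9,r2:Add1,r3:6,r4:4,r5:-5
  c15: CDB Add2=1  regs: r0:1,r1:9,r2:Add1,r3:6,r4:4,r5:-5
  c16: -  regs: r0:1,r1:9,r2:Add1,r3:6,r4:4,r5:-5
  c17: -  regs: r0:1,r1:9,r2:Add1,r3:6,r4:4,r5:-5
  c18: CDB Add1=0  regs: r0:1,r1:9,r2:0,r3:6,r4:4,r5:-5

STATUS = VALUE 0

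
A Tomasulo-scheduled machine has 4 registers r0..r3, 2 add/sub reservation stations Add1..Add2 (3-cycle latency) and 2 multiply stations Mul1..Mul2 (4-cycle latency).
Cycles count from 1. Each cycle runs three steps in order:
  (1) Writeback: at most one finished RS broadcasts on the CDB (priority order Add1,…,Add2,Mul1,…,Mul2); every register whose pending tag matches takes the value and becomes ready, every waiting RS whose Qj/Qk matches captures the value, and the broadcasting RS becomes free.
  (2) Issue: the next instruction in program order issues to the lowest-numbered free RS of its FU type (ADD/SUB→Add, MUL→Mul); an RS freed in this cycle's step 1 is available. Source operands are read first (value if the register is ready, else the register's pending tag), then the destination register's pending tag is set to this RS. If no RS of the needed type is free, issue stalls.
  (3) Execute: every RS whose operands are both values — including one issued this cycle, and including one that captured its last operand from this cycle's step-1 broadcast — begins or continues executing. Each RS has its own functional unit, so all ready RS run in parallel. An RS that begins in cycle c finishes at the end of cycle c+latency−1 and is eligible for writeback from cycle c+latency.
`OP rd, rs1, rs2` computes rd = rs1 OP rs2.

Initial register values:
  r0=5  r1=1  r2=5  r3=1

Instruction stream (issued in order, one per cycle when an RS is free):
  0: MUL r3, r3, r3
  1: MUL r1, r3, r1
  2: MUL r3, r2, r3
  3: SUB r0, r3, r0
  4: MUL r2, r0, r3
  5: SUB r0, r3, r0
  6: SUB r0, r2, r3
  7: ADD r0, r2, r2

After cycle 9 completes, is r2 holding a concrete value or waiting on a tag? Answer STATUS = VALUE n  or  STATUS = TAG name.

cycle 1: issue MUL r3<-Mul1 // r0:5,r1:1,r2:5,r3:Mul1
cycle 2: issue MUL r1<-Mul2 // r0:5,r1:Mul2,r2:5,r3:Mul1
cycle 3: stall // r0:5,r1:Mul2,r2:5,r3:Mul1
cycle 4: stall // r0:5,r1:Mul2,r2:5,r3:Mul1
cycle 5: CDB Mul1=1; issue MUL r3<-Mul1 // r0:5,r1:Mul2,r2:5,r3:Mul1
cycle 6: issue SUB r0<-Add1 // r0:Add1,r1:Mul2,r2:5,r3:Mul1
cycle 7: stall // r0:Add1,r1:Mul2,r2:5,r3:Mul1
cycle 8: stall // r0:Add1,r1:Mul2,r2:5,r3:Mul1
cycle 9: CDB Mul1=5; issue MUL r2<-Mul1 // r0:Add1,r1:Mul2,r2:Mul1,r3:5

STATUS = TAG Mul1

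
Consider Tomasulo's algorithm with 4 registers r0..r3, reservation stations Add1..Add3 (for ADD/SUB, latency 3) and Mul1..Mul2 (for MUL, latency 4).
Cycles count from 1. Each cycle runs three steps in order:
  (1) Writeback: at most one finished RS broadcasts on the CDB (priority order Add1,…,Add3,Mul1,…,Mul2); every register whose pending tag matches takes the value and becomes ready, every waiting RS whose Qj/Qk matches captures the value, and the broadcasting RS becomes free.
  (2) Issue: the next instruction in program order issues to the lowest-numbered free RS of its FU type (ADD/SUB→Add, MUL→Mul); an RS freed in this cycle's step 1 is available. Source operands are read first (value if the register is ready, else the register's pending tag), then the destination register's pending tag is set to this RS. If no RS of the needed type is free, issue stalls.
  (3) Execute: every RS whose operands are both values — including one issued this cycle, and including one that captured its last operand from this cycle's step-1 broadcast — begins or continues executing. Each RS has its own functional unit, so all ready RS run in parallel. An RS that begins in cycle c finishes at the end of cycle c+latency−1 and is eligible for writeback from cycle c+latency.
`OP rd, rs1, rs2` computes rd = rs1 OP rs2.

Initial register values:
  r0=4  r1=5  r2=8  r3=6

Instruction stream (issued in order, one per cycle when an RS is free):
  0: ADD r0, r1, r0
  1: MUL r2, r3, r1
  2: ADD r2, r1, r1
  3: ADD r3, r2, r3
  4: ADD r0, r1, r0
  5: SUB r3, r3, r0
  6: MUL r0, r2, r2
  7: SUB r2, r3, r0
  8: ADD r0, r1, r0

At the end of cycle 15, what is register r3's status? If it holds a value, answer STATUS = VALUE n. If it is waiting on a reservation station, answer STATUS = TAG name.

STATUS = VALUE 2

cycle 1: issue ADD r0<-Add1 // r0:Add1,r1:5,r2:8,r3:6
cycle 2: issue MUL r2<-Mul1 // r0:Add1,r1:5,r2:Mul1,r3:6
cycle 3: issue ADD r2<-Add2 // r0:Add1,r1:5,r2:Add2,r3:6
cycle 4: CDB Add1=9; issue ADD r3<-Add1 // r0:9,r1:5,r2:Add2,r3:Add1
cycle 5: issue ADD r0<-Add3 // r0:Add3,r1:5,r2:Add2,r3:Add1
cycle 6: CDB Add2=10; issue SUB r3<-Add2 // r0:Add3,r1:5,r2:10,r3:Add2
cycle 7: CDB Mul1=30; issue MUL r0<-Mul1 // r0:Mul1,r1:5,r2:10,r3:Add2
cycle 8: CDB Add3=14; issue SUB r2<-Add3 // r0:Mul1,r1:5,r2:Add3,r3:Add2
cycle 9: CDB Add1=16; issue ADD r0<-Add1 // r0:Add1,r1:5,r2:Add3,r3:Add2
cycle 10: - // r0:Add1,r1:5,r2:Add3,r3:Add2
cycle 11: CDB Mul1=100 // r0:Add1,r1:5,r2:Add3,r3:Add2
cycle 12: CDB Add2=2 // r0:Add1,r1:5,r2:Add3,r3:2
cycle 13: - // r0:Add1,r1:5,r2:Add3,r3:2
cycle 14: CDB Add1=105 // r0:105,r1:5,r2:Add3,r3:2
cycle 15: CDB Add3=-98 // r0:105,r1:5,r2:-98,r3:2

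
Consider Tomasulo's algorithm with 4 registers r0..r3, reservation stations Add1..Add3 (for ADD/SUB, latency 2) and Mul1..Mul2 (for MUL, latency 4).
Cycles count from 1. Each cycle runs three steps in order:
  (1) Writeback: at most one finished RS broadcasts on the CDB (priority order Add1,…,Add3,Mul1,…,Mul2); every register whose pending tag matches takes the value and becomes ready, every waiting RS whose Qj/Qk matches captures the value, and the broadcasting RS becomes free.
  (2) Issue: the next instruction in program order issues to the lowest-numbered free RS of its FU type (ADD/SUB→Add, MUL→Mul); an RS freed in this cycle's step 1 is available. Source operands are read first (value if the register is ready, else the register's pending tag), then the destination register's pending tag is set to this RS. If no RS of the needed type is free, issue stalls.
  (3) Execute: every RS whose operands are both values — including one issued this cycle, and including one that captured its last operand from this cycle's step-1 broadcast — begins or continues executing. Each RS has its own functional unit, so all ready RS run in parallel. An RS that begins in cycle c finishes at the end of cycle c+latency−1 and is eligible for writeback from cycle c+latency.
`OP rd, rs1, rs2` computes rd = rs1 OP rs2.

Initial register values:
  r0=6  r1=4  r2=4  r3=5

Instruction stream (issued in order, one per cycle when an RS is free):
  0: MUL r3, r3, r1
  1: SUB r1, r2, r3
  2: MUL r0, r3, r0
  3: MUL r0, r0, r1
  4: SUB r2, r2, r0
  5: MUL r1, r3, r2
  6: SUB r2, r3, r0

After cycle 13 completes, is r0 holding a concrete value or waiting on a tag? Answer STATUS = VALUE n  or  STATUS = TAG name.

  c1: issue MUL r3<-Mul1  regs: r0:6,r1:4,r2:4,r3:Mul1
  c2: issue SUB r1<-Add1  regs: r0:6,r1:Add1,r2:4,r3:Mul1
  c3: issue MUL r0<-Mul2  regs: r0:Mul2,r1:Add1,r2:4,r3:Mul1
  c4: stall  regs: r0:Mul2,r1:Add1,r2:4,r3:Mul1
  c5: CDB Mul1=20; issue MUL r0<-Mul1  regs: r0:Mul1,r1:Add1,r2:4,r3:20
  c6: issue SUB r2<-Add2  regs: r0:Mul1,r1:Add1,r2:Add2,r3:20
  c7: CDB Add1=-16; stall  regs: r0:Mul1,r1:-16,r2:Add2,r3:20
  c8: stall  regs: r0:Mul1,r1:-16,r2:Add2,r3:20
  c9: CDB Mul2=120; issue MUL r1<-Mul2  regs: r0:Mul1,r1:Mul2,r2:Add2,r3:20
  c10: issue SUB r2<-Add1  regs: r0:Mul1,r1:Mul2,r2:Add1,r3:20
  c11: -  regs: r0:Mul1,r1:Mul2,r2:Add1,r3:20
  c12: -  regs: r0:Mul1,r1:Mul2,r2:Add1,r3:20
  c13: CDB Mul1=-1920  regs: r0:-1920,r1:Mul2,r2:Add1,r3:20

STATUS = VALUE -1920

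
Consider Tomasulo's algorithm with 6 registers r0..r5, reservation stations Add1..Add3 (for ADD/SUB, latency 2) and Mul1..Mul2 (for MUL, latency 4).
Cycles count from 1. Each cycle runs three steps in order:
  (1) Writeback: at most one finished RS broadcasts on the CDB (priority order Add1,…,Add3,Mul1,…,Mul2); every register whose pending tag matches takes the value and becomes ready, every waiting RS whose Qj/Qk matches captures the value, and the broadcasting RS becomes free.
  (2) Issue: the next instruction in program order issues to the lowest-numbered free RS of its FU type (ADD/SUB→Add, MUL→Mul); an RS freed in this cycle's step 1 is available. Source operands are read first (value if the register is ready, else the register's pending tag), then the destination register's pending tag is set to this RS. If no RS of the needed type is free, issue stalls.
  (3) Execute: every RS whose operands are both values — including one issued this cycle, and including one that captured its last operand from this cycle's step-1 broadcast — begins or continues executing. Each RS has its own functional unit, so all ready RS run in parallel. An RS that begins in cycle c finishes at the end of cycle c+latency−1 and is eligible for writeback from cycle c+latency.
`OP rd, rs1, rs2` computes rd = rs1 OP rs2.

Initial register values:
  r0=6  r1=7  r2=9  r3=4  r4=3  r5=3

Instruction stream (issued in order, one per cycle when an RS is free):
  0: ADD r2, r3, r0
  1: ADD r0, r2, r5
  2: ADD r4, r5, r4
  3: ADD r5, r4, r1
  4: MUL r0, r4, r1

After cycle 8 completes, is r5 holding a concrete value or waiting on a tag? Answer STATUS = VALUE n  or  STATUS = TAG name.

c1: issue ADD r2<-Add1 | r0:6,r1:7,r2:Add1,r3:4,r4:3,r5:3
c2: issue ADD r0<-Add2 | r0:Add2,r1:7,r2:Add1,r3:4,r4:3,r5:3
c3: CDB Add1=10; issue ADD r4<-Add1 | r0:Add2,r1:7,r2:10,r3:4,r4:Add1,r5:3
c4: issue ADD r5<-Add3 | r0:Add2,r1:7,r2:10,r3:4,r4:Add1,r5:Add3
c5: CDB Add1=6; issue MUL r0<-Mul1 | r0:Mul1,r1:7,r2:10,r3:4,r4:6,r5:Add3
c6: CDB Add2=13 | r0:Mul1,r1:7,r2:10,r3:4,r4:6,r5:Add3
c7: CDB Add3=13 | r0:Mul1,r1:7,r2:10,r3:4,r4:6,r5:13
c8: - | r0:Mul1,r1:7,r2:10,r3:4,r4:6,r5:13

STATUS = VALUE 13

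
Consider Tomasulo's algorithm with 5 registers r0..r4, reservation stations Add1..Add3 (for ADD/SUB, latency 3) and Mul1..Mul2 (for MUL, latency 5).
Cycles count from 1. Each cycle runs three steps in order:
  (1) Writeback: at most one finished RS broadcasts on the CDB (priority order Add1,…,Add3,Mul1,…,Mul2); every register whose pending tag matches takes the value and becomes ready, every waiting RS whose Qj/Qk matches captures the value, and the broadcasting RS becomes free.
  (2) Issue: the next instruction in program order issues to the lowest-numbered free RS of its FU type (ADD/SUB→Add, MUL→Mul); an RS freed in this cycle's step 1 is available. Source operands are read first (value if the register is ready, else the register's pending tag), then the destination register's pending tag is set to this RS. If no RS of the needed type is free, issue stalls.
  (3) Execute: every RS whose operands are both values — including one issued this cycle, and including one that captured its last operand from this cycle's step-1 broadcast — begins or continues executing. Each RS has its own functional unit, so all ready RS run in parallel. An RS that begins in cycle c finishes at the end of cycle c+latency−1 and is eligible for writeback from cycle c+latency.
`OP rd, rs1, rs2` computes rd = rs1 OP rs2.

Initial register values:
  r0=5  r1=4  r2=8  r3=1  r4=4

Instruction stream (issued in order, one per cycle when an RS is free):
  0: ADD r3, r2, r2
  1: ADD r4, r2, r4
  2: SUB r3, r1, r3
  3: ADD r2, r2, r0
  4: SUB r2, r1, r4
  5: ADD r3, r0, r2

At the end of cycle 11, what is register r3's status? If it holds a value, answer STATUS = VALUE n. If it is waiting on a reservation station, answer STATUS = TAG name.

STATUS = VALUE -3

cycle 1: issue ADD r3<-Add1 // r0:5,r1:4,r2:8,r3:Add1,r4:4
cycle 2: issue ADD r4<-Add2 // r0:5,r1:4,r2:8,r3:Add1,r4:Add2
cycle 3: issue SUB r3<-Add3 // r0:5,r1:4,r2:8,r3:Add3,r4:Add2
cycle 4: CDB Add1=16; issue ADD r2<-Add1 // r0:5,r1:4,r2:Add1,r3:Add3,r4:Add2
cycle 5: CDB Add2=12; issue SUB r2<-Add2 // r0:5,r1:4,r2:Add2,r3:Add3,r4:12
cycle 6: stall // r0:5,r1:4,r2:Add2,r3:Add3,r4:12
cycle 7: CDB Add1=13; issue ADD r3<-Add1 // r0:5,r1:4,r2:Add2,r3:Add1,r4:12
cycle 8: CDB Add2=-8 // r0:5,r1:4,r2:-8,r3:Add1,r4:12
cycle 9: CDB Add3=-12 // r0:5,r1:4,r2:-8,r3:Add1,r4:12
cycle 10: - // r0:5,r1:4,r2:-8,r3:Add1,r4:12
cycle 11: CDB Add1=-3 // r0:5,r1:4,r2:-8,r3:-3,r4:12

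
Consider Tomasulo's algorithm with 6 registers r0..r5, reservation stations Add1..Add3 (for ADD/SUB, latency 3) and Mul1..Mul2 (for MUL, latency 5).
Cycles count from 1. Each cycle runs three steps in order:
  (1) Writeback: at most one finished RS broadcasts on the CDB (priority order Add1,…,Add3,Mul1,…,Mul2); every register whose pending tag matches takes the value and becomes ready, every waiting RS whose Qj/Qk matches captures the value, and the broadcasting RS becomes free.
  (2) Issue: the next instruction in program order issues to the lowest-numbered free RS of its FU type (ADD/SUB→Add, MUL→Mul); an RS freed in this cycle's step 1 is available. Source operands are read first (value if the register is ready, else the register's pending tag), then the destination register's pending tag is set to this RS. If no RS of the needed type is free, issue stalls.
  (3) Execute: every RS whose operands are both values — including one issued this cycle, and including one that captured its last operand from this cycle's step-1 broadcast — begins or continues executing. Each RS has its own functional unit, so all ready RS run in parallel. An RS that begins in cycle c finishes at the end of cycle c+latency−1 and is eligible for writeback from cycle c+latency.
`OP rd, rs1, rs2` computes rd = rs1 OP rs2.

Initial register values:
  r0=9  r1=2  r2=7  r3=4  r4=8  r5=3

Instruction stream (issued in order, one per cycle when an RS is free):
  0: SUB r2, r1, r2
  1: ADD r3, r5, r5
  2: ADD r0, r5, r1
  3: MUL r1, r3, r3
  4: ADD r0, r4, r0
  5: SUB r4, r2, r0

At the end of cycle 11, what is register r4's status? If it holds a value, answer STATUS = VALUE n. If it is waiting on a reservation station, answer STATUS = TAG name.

STATUS = TAG Add2

cycle 1: issue SUB r2<-Add1 // r0:9,r1:2,r2:Add1,r3:4,r4:8,r5:3
cycle 2: issue ADD r3<-Add2 // r0:9,r1:2,r2:Add1,r3:Add2,r4:8,r5:3
cycle 3: issue ADD r0<-Add3 // r0:Add3,r1:2,r2:Add1,r3:Add2,r4:8,r5:3
cycle 4: CDB Add1=-5; issue MUL r1<-Mul1 // r0:Add3,r1:Mul1,r2:-5,r3:Add2,r4:8,r5:3
cycle 5: CDB Add2=6; issue ADD r0<-Add1 // r0:Add1,r1:Mul1,r2:-5,r3:6,r4:8,r5:3
cycle 6: CDB Add3=5; issue SUB r4<-Add2 // r0:Add1,r1:Mul1,r2:-5,r3:6,r4:Add2,r5:3
cycle 7: - // r0:Add1,r1:Mul1,r2:-5,r3:6,r4:Add2,r5:3
cycle 8: - // r0:Add1,r1:Mul1,r2:-5,r3:6,r4:Add2,r5:3
cycle 9: CDB Add1=13 // r0:13,r1:Mul1,r2:-5,r3:6,r4:Add2,r5:3
cycle 10: CDB Mul1=36 // r0:13,r1:36,r2:-5,r3:6,r4:Add2,r5:3
cycle 11: - // r0:13,r1:36,r2:-5,r3:6,r4:Add2,r5:3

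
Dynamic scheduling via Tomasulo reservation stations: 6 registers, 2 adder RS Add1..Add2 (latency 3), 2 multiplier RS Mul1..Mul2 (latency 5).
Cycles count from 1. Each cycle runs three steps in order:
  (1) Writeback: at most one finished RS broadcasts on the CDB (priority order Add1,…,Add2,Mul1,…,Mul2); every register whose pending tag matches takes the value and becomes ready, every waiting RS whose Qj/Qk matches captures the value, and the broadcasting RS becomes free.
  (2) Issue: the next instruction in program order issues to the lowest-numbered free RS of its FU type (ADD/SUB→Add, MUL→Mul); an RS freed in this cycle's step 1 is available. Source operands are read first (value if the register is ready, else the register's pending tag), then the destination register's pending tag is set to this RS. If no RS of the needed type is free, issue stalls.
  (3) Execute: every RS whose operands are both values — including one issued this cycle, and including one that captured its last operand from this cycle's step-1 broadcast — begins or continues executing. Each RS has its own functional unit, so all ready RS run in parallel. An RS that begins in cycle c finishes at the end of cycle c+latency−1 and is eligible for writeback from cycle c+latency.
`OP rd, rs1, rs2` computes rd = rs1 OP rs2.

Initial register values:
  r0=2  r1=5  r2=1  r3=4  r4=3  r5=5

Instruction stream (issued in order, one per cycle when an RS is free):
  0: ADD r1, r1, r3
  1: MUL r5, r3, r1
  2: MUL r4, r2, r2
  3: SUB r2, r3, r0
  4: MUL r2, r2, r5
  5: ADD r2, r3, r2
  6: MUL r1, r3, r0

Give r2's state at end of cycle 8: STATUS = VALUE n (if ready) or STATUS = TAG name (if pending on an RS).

c1: issue ADD r1<-Add1 | r0:2,r1:Add1,r2:1,r3:4,r4:3,r5:5
c2: issue MUL r5<-Mul1 | r0:2,r1:Add1,r2:1,r3:4,r4:3,r5:Mul1
c3: issue MUL r4<-Mul2 | r0:2,r1:Add1,r2:1,r3:4,r4:Mul2,r5:Mul1
c4: CDB Add1=9; issue SUB r2<-Add1 | r0:2,r1:9,r2:Add1,r3:4,r4:Mul2,r5:Mul1
c5: stall | r0:2,r1:9,r2:Add1,r3:4,r4:Mul2,r5:Mul1
c6: stall | r0:2,r1:9,r2:Add1,r3:4,r4:Mul2,r5:Mul1
c7: CDB Add1=2; stall | r0:2,r1:9,r2:2,r3:4,r4:Mul2,r5:Mul1
c8: CDB Mul2=1; issue MUL r2<-Mul2 | r0:2,r1:9,r2:Mul2,r3:4,r4:1,r5:Mul1

STATUS = TAG Mul2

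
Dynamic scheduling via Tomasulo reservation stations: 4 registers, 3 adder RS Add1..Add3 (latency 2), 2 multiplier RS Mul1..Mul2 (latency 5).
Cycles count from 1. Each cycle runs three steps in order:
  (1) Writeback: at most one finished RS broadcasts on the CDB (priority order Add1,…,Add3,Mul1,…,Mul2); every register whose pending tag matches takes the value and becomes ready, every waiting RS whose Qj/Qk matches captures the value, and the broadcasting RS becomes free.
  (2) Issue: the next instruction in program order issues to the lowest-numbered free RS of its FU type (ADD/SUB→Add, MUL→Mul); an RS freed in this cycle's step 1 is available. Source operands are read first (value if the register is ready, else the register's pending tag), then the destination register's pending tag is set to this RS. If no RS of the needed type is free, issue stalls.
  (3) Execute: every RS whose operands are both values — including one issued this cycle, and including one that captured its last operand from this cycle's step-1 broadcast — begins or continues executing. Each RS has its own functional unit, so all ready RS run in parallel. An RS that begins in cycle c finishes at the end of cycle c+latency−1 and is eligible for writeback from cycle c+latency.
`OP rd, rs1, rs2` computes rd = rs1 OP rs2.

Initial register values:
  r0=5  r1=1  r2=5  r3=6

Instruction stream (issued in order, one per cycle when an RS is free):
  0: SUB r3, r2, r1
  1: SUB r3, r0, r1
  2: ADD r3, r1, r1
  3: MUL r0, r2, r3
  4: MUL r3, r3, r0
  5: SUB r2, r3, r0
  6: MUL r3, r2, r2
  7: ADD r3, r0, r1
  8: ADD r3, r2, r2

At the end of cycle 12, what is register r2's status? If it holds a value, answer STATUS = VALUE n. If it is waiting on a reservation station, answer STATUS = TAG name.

c1: issue SUB r3<-Add1 | r0:5,r1:1,r2:5,r3:Add1
c2: issue SUB r3<-Add2 | r0:5,r1:1,r2:5,r3:Add2
c3: CDB Add1=4; issue ADD r3<-Add1 | r0:5,r1:1,r2:5,r3:Add1
c4: CDB Add2=4; issue MUL r0<-Mul1 | r0:Mul1,r1:1,r2:5,r3:Add1
c5: CDB Add1=2; issue MUL r3<-Mul2 | r0:Mul1,r1:1,r2:5,r3:Mul2
c6: issue SUB r2<-Add1 | r0:Mul1,r1:1,r2:Add1,r3:Mul2
c7: stall | r0:Mul1,r1:1,r2:Add1,r3:Mul2
c8: stall | r0:Mul1,r1:1,r2:Add1,r3:Mul2
c9: stall | r0:Mul1,r1:1,r2:Add1,r3:Mul2
c10: CDB Mul1=10; issue MUL r3<-Mul1 | r0:10,r1:1,r2:Add1,r3:Mul1
c11: issue ADD r3<-Add2 | r0:10,r1:1,r2:Add1,r3:Add2
c12: issue ADD r3<-Add3 | r0:10,r1:1,r2:Add1,r3:Add3

STATUS = TAG Add1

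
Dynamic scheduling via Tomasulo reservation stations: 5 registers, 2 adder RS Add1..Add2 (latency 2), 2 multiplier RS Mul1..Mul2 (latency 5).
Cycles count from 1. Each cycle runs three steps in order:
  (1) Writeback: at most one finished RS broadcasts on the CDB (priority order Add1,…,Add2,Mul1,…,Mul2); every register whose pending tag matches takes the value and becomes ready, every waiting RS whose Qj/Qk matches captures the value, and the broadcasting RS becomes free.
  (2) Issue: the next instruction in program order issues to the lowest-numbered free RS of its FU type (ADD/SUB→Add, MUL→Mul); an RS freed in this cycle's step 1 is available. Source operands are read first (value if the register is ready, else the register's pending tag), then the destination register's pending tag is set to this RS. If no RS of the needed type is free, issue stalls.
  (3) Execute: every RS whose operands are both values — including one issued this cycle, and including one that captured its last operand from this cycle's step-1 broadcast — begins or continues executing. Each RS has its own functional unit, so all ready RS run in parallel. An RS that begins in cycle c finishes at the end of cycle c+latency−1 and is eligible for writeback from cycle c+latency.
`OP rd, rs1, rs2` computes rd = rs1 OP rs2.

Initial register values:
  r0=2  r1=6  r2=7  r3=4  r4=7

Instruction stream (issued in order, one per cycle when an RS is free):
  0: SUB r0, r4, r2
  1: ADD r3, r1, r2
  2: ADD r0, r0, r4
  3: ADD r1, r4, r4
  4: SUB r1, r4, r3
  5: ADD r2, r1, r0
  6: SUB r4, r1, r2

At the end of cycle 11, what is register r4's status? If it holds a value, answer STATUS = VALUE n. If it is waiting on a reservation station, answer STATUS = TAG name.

STATUS = VALUE -7

c1: issue SUB r0<-Add1 | r0:Add1,r1:6,r2:7,r3:4,r4:7
c2: issue ADD r3<-Add2 | r0:Add1,r1:6,r2:7,r3:Add2,r4:7
c3: CDB Add1=0; issue ADD r0<-Add1 | r0:Add1,r1:6,r2:7,r3:Add2,r4:7
c4: CDB Add2=13; issue ADD r1<-Add2 | r0:Add1,r1:Add2,r2:7,r3:13,r4:7
c5: CDB Add1=7; issue SUB r1<-Add1 | r0:7,r1:Add1,r2:7,r3:13,r4:7
c6: CDB Add2=14; issue ADD r2<-Add2 | r0:7,r1:Add1,r2:Add2,r3:13,r4:7
c7: CDB Add1=-6; issue SUB r4<-Add1 | r0:7,r1:-6,r2:Add2,r3:13,r4:Add1
c8: - | r0:7,r1:-6,r2:Add2,r3:13,r4:Add1
c9: CDB Add2=1 | r0:7,r1:-6,r2:1,r3:13,r4:Add1
c10: - | r0:7,r1:-6,r2:1,r3:13,r4:Add1
c11: CDB Add1=-7 | r0:7,r1:-6,r2:1,r3:13,r4:-7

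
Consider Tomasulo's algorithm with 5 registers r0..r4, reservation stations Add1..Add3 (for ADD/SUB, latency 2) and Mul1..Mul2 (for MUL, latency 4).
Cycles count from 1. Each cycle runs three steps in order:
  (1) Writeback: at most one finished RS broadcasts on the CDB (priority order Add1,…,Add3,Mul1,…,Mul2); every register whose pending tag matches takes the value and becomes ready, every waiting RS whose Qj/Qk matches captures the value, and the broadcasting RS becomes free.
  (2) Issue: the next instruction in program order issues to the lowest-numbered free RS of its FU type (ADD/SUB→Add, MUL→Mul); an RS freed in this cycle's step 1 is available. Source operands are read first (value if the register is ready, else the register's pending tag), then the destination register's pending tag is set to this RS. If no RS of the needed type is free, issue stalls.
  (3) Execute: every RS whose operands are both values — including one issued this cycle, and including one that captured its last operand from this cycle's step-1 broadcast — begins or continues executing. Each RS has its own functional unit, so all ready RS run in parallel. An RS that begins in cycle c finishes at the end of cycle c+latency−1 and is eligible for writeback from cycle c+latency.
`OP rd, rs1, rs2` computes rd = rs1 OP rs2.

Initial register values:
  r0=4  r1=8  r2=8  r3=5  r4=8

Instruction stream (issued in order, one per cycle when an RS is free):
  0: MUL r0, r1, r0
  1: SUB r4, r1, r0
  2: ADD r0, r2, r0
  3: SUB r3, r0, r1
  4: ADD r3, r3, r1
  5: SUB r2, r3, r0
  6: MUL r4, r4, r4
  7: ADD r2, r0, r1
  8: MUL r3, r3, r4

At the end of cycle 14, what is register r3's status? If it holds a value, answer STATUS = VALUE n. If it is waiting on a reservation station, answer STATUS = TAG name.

cycle 1: issue MUL r0<-Mul1 // r0:Mul1,r1:8,r2:8,r3:5,r4:8
cycle 2: issue SUB r4<-Add1 // r0:Mul1,r1:8,r2:8,r3:5,r4:Add1
cycle 3: issue ADD r0<-Add2 // r0:Add2,r1:8,r2:8,r3:5,r4:Add1
cycle 4: issue SUB r3<-Add3 // r0:Add2,r1:8,r2:8,r3:Add3,r4:Add1
cycle 5: CDB Mul1=32; stall // r0:Add2,r1:8,r2:8,r3:Add3,r4:Add1
cycle 6: stall // r0:Add2,r1:8,r2:8,r3:Add3,r4:Add1
cycle 7: CDB Add1=-24; issue ADD r3<-Add1 // r0:Add2,r1:8,r2:8,r3:Add1,r4:-24
cycle 8: CDB Add2=40; issue SUB r2<-Add2 // r0:40,r1:8,r2:Add2,r3:Add1,r4:-24
cycle 9: issue MUL r4<-Mul1 // r0:40,r1:8,r2:Add2,r3:Add1,r4:Mul1
cycle 10: CDB Add3=32; issue ADD r2<-Add3 // r0:40,r1:8,r2:Add3,r3:Add1,r4:Mul1
cycle 11: issue MUL r3<-Mul2 // r0:40,r1:8,r2:Add3,r3:Mul2,r4:Mul1
cycle 12: CDB Add1=40 // r0:40,r1:8,r2:Add3,r3:Mul2,r4:Mul1
cycle 13: CDB Add3=48 // r0:40,r1:8,r2:48,r3:Mul2,r4:Mul1
cycle 14: CDB Add2=0 // r0:40,r1:8,r2:48,r3:Mul2,r4:Mul1

STATUS = TAG Mul2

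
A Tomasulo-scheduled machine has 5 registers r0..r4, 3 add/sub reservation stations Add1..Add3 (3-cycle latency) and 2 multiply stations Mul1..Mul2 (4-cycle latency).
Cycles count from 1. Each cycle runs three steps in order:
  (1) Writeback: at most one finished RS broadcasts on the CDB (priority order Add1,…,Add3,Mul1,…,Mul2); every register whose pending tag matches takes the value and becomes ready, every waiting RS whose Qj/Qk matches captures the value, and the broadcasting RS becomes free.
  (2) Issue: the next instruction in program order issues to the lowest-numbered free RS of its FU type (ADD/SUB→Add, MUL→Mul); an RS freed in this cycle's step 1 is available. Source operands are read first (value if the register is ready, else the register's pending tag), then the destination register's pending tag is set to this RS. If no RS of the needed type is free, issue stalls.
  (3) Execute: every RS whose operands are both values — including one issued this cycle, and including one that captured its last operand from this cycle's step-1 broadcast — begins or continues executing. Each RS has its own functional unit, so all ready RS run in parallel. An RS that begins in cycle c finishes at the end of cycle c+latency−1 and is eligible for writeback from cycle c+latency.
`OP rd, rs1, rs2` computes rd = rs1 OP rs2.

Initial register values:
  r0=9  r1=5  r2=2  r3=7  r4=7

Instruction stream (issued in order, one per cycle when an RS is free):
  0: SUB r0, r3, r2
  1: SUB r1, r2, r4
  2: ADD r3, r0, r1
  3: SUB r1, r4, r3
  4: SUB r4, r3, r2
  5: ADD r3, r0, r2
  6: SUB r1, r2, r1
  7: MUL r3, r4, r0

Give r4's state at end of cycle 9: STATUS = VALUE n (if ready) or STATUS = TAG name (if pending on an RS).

STATUS = TAG Add2

cycle 1: issue SUB r0<-Add1 // r0:Add1,r1:5,r2:2,r3:7,r4:7
cycle 2: issue SUB r1<-Add2 // r0:Add1,r1:Add2,r2:2,r3:7,r4:7
cycle 3: issue ADD r3<-Add3 // r0:Add1,r1:Add2,r2:2,r3:Add3,r4:7
cycle 4: CDB Add1=5; issue SUB r1<-Add1 // r0:5,r1:Add1,r2:2,r3:Add3,r4:7
cycle 5: CDB Add2=-5; issue SUB r4<-Add2 // r0:5,r1:Add1,r2:2,r3:Add3,r4:Add2
cycle 6: stall // r0:5,r1:Add1,r2:2,r3:Add3,r4:Add2
cycle 7: stall // r0:5,r1:Add1,r2:2,r3:Add3,r4:Add2
cycle 8: CDB Add3=0; issue ADD r3<-Add3 // r0:5,r1:Add1,r2:2,r3:Add3,r4:Add2
cycle 9: stall // r0:5,r1:Add1,r2:2,r3:Add3,r4:Add2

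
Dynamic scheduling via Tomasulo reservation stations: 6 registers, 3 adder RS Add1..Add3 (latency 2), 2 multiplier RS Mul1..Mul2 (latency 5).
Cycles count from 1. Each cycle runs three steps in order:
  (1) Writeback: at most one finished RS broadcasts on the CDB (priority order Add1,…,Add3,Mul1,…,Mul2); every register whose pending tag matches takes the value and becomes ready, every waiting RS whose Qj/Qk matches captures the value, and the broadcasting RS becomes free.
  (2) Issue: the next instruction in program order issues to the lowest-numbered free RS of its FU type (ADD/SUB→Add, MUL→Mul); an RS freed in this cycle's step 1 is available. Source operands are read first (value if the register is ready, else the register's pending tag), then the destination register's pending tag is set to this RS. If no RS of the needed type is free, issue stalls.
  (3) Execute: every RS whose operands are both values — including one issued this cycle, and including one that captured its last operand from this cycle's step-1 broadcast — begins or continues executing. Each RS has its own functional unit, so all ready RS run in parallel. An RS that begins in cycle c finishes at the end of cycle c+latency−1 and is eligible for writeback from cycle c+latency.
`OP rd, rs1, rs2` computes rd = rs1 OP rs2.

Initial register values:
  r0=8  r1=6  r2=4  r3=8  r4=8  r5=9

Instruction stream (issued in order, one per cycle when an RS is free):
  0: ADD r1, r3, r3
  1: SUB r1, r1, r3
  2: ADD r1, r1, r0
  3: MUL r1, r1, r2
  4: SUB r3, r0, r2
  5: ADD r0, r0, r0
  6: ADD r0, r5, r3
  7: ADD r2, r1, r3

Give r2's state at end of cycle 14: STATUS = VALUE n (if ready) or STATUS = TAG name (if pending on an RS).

STATUS = VALUE 68

cycle 1: issue ADD r1<-Add1 // r0:8,r1:Add1,r2:4,r3:8,r4:8,r5:9
cycle 2: issue SUB r1<-Add2 // r0:8,r1:Add2,r2:4,r3:8,r4:8,r5:9
cycle 3: CDB Add1=16; issue ADD r1<-Add1 // r0:8,r1:Add1,r2:4,r3:8,r4:8,r5:9
cycle 4: issue MUL r1<-Mul1 // r0:8,r1:Mul1,r2:4,r3:8,r4:8,r5:9
cycle 5: CDB Add2=8; issue SUB r3<-Add2 // r0:8,r1:Mul1,r2:4,r3:Add2,r4:8,r5:9
cycle 6: issue ADD r0<-Add3 // r0:Add3,r1:Mul1,r2:4,r3:Add2,r4:8,r5:9
cycle 7: CDB Add1=16; issue ADD r0<-Add1 // r0:Add1,r1:Mul1,r2:4,r3:Add2,r4:8,r5:9
cycle 8: CDB Add2=4; issue ADD r2<-Add2 // r0:Add1,r1:Mul1,r2:Add2,r3:4,r4:8,r5:9
cycle 9: CDB Add3=16 // r0:Add1,r1:Mul1,r2:Add2,r3:4,r4:8,r5:9
cycle 10: CDB Add1=13 // r0:13,r1:Mul1,r2:Add2,r3:4,r4:8,r5:9
cycle 11: - // r0:13,r1:Mul1,r2:Add2,r3:4,r4:8,r5:9
cycle 12: CDB Mul1=64 // r0:13,r1:64,r2:Add2,r3:4,r4:8,r5:9
cycle 13: - // r0:13,r1:64,r2:Add2,r3:4,r4:8,r5:9
cycle 14: CDB Add2=68 // r0:13,r1:64,r2:68,r3:4,r4:8,r5:9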